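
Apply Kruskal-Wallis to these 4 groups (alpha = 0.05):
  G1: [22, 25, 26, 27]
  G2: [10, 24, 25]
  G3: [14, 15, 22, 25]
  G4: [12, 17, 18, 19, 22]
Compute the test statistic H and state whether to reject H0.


Step 1: Combine all N = 16 observations and assign midranks.
sorted (value, group, rank): (10,G2,1), (12,G4,2), (14,G3,3), (15,G3,4), (17,G4,5), (18,G4,6), (19,G4,7), (22,G1,9), (22,G3,9), (22,G4,9), (24,G2,11), (25,G1,13), (25,G2,13), (25,G3,13), (26,G1,15), (27,G1,16)
Step 2: Sum ranks within each group.
R_1 = 53 (n_1 = 4)
R_2 = 25 (n_2 = 3)
R_3 = 29 (n_3 = 4)
R_4 = 29 (n_4 = 5)
Step 3: H = 12/(N(N+1)) * sum(R_i^2/n_i) - 3(N+1)
     = 12/(16*17) * (53^2/4 + 25^2/3 + 29^2/4 + 29^2/5) - 3*17
     = 0.044118 * 1289.03 - 51
     = 5.869118.
Step 4: Ties present; correction factor C = 1 - 48/(16^3 - 16) = 0.988235. Corrected H = 5.869118 / 0.988235 = 5.938988.
Step 5: Under H0, H ~ chi^2(3); p-value = 0.114617.
Step 6: alpha = 0.05. fail to reject H0.

H = 5.9390, df = 3, p = 0.114617, fail to reject H0.


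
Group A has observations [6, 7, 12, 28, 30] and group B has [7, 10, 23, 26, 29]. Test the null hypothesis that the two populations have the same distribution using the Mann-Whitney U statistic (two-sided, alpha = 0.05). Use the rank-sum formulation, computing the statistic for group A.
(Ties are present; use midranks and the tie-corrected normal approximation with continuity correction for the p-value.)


Step 1: Combine and sort all 10 observations; assign midranks.
sorted (value, group): (6,X), (7,X), (7,Y), (10,Y), (12,X), (23,Y), (26,Y), (28,X), (29,Y), (30,X)
ranks: 6->1, 7->2.5, 7->2.5, 10->4, 12->5, 23->6, 26->7, 28->8, 29->9, 30->10
Step 2: Rank sum for X: R1 = 1 + 2.5 + 5 + 8 + 10 = 26.5.
Step 3: U_X = R1 - n1(n1+1)/2 = 26.5 - 5*6/2 = 26.5 - 15 = 11.5.
       U_Y = n1*n2 - U_X = 25 - 11.5 = 13.5.
Step 4: Ties are present, so use the tie-corrected normal approximation (with continuity correction) for the p-value.
Step 5: p-value = 0.916563; compare to alpha = 0.05. fail to reject H0.

U_X = 11.5, p = 0.916563, fail to reject H0 at alpha = 0.05.


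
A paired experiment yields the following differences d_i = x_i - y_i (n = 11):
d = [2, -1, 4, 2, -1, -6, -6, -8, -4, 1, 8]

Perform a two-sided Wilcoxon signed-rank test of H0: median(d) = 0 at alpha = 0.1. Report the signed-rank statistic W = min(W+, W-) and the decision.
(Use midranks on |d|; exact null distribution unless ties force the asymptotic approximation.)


Step 1: Drop any zero differences (none here) and take |d_i|.
|d| = [2, 1, 4, 2, 1, 6, 6, 8, 4, 1, 8]
Step 2: Midrank |d_i| (ties get averaged ranks).
ranks: |2|->4.5, |1|->2, |4|->6.5, |2|->4.5, |1|->2, |6|->8.5, |6|->8.5, |8|->10.5, |4|->6.5, |1|->2, |8|->10.5
Step 3: Attach original signs; sum ranks with positive sign and with negative sign.
W+ = 4.5 + 6.5 + 4.5 + 2 + 10.5 = 28
W- = 2 + 2 + 8.5 + 8.5 + 10.5 + 6.5 = 38
(Check: W+ + W- = 66 should equal n(n+1)/2 = 66.)
Step 4: Test statistic W = min(W+, W-) = 28.
Step 5: Ties in |d|, so use the tie-corrected normal approximation.
        E[W] = n(n+1)/4 = 11*12/4 = 33.
        Tie groups: |d|=1 (t=3), |d|=2 (t=2), |d|=4 (t=2), |d|=6 (t=2), |d|=8 (t=2); sum(t^3 - t) = 48.
        Var[W] = n(n+1)(2n+1)/24 - sum(t^3-t)/48 = 3036/24 - 48/48 = 125.5.
        z = (W - E[W]) / sqrt(Var[W]) = (28 - 33) / 11.2027 = -0.4463.
        Two-sided p = 2*Phi(z) = 0.655365.
Step 6: alpha = 0.1. fail to reject H0.

W+ = 28, W- = 38, W = min = 28, p = 0.655365, fail to reject H0.


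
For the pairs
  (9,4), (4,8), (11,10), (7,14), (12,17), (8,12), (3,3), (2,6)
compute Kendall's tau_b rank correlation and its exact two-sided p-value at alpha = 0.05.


Step 1: Enumerate the 28 unordered pairs (i,j) with i<j and classify each by sign(x_j-x_i) * sign(y_j-y_i).
  (1,2):dx=-5,dy=+4->D; (1,3):dx=+2,dy=+6->C; (1,4):dx=-2,dy=+10->D; (1,5):dx=+3,dy=+13->C
  (1,6):dx=-1,dy=+8->D; (1,7):dx=-6,dy=-1->C; (1,8):dx=-7,dy=+2->D; (2,3):dx=+7,dy=+2->C
  (2,4):dx=+3,dy=+6->C; (2,5):dx=+8,dy=+9->C; (2,6):dx=+4,dy=+4->C; (2,7):dx=-1,dy=-5->C
  (2,8):dx=-2,dy=-2->C; (3,4):dx=-4,dy=+4->D; (3,5):dx=+1,dy=+7->C; (3,6):dx=-3,dy=+2->D
  (3,7):dx=-8,dy=-7->C; (3,8):dx=-9,dy=-4->C; (4,5):dx=+5,dy=+3->C; (4,6):dx=+1,dy=-2->D
  (4,7):dx=-4,dy=-11->C; (4,8):dx=-5,dy=-8->C; (5,6):dx=-4,dy=-5->C; (5,7):dx=-9,dy=-14->C
  (5,8):dx=-10,dy=-11->C; (6,7):dx=-5,dy=-9->C; (6,8):dx=-6,dy=-6->C; (7,8):dx=-1,dy=+3->D
Step 2: C = 20, D = 8, total pairs = 28.
Step 3: tau = (C - D)/(n(n-1)/2) = (20 - 8)/28 = 0.428571.
Step 4: Exact two-sided p-value (enumerate n! = 40320 permutations of y under H0): p = 0.178869.
Step 5: alpha = 0.05. fail to reject H0.

tau_b = 0.4286 (C=20, D=8), p = 0.178869, fail to reject H0.


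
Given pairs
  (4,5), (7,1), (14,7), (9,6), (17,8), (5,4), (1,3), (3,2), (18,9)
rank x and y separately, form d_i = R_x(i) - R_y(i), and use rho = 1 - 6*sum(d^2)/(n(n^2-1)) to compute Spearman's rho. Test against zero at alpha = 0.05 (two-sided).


Step 1: Rank x and y separately (midranks; no ties here).
rank(x): 4->3, 7->5, 14->7, 9->6, 17->8, 5->4, 1->1, 3->2, 18->9
rank(y): 5->5, 1->1, 7->7, 6->6, 8->8, 4->4, 3->3, 2->2, 9->9
Step 2: d_i = R_x(i) - R_y(i); compute d_i^2.
  (3-5)^2=4, (5-1)^2=16, (7-7)^2=0, (6-6)^2=0, (8-8)^2=0, (4-4)^2=0, (1-3)^2=4, (2-2)^2=0, (9-9)^2=0
sum(d^2) = 24.
Step 3: rho = 1 - 6*24 / (9*(9^2 - 1)) = 1 - 144/720 = 0.800000.
Step 4: Under H0, t = rho * sqrt((n-2)/(1-rho^2)) = 3.5277 ~ t(7).
Step 5: Two-sided p-value from the t-distribution with 7 df = 0.009628.
Step 6: alpha = 0.05. reject H0.

rho = 0.8000, p = 0.009628, reject H0 at alpha = 0.05.


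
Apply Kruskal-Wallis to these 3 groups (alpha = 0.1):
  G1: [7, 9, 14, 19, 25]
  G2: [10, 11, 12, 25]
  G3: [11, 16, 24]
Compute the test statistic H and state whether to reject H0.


Step 1: Combine all N = 12 observations and assign midranks.
sorted (value, group, rank): (7,G1,1), (9,G1,2), (10,G2,3), (11,G2,4.5), (11,G3,4.5), (12,G2,6), (14,G1,7), (16,G3,8), (19,G1,9), (24,G3,10), (25,G1,11.5), (25,G2,11.5)
Step 2: Sum ranks within each group.
R_1 = 30.5 (n_1 = 5)
R_2 = 25 (n_2 = 4)
R_3 = 22.5 (n_3 = 3)
Step 3: H = 12/(N(N+1)) * sum(R_i^2/n_i) - 3(N+1)
     = 12/(12*13) * (30.5^2/5 + 25^2/4 + 22.5^2/3) - 3*13
     = 0.076923 * 511.05 - 39
     = 0.311538.
Step 4: Ties present; correction factor C = 1 - 12/(12^3 - 12) = 0.993007. Corrected H = 0.311538 / 0.993007 = 0.313732.
Step 5: Under H0, H ~ chi^2(2); p-value = 0.854818.
Step 6: alpha = 0.1. fail to reject H0.

H = 0.3137, df = 2, p = 0.854818, fail to reject H0.


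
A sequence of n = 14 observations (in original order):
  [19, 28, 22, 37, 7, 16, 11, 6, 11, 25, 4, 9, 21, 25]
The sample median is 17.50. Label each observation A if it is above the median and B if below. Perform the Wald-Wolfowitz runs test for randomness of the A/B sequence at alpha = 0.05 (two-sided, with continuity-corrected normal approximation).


Step 1: Compute median = 17.50; label A = above, B = below.
Labels in order: AAAABBBBBABBAA  (n_A = 7, n_B = 7)
Step 2: Count runs R = 5.
Step 3: Under H0 (random ordering), E[R] = 2*n_A*n_B/(n_A+n_B) + 1 = 2*7*7/14 + 1 = 8.0000.
        Var[R] = 2*n_A*n_B*(2*n_A*n_B - n_A - n_B) / ((n_A+n_B)^2 * (n_A+n_B-1)) = 8232/2548 = 3.2308.
        SD[R] = 1.7974.
Step 4: Continuity-corrected z = (R + 0.5 - E[R]) / SD[R] = (5 + 0.5 - 8.0000) / 1.7974 = -1.3909.
Step 5: Two-sided p-value via normal approximation = 2*(1 - Phi(|z|)) = 0.164264.
Step 6: alpha = 0.05. fail to reject H0.

R = 5, z = -1.3909, p = 0.164264, fail to reject H0.


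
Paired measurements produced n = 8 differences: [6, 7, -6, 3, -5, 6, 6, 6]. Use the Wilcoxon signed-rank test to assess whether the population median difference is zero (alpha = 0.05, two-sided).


Step 1: Drop any zero differences (none here) and take |d_i|.
|d| = [6, 7, 6, 3, 5, 6, 6, 6]
Step 2: Midrank |d_i| (ties get averaged ranks).
ranks: |6|->5, |7|->8, |6|->5, |3|->1, |5|->2, |6|->5, |6|->5, |6|->5
Step 3: Attach original signs; sum ranks with positive sign and with negative sign.
W+ = 5 + 8 + 1 + 5 + 5 + 5 = 29
W- = 5 + 2 = 7
(Check: W+ + W- = 36 should equal n(n+1)/2 = 36.)
Step 4: Test statistic W = min(W+, W-) = 7.
Step 5: Ties in |d|, so use the tie-corrected normal approximation.
        E[W] = n(n+1)/4 = 8*9/4 = 18.
        Tie groups: |d|=6 (t=5); sum(t^3 - t) = 120.
        Var[W] = n(n+1)(2n+1)/24 - sum(t^3-t)/48 = 1224/24 - 120/48 = 48.5.
        z = (W - E[W]) / sqrt(Var[W]) = (7 - 18) / 6.9642 = -1.5795.
        Two-sided p = 2*Phi(z) = 0.114220.
Step 6: alpha = 0.05. fail to reject H0.

W+ = 29, W- = 7, W = min = 7, p = 0.114220, fail to reject H0.


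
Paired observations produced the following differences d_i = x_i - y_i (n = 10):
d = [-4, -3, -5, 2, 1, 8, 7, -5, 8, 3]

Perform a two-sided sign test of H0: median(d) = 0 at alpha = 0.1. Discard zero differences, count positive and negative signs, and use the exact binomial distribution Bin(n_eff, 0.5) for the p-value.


Step 1: Discard zero differences. Original n = 10; n_eff = number of nonzero differences = 10.
Nonzero differences (with sign): -4, -3, -5, +2, +1, +8, +7, -5, +8, +3
Step 2: Count signs: positive = 6, negative = 4.
Step 3: Under H0: P(positive) = 0.5, so the number of positives S ~ Bin(10, 0.5).
Step 4: Two-sided exact p-value = sum of Bin(10,0.5) probabilities at or below the observed probability = 0.753906.
Step 5: alpha = 0.1. fail to reject H0.

n_eff = 10, pos = 6, neg = 4, p = 0.753906, fail to reject H0.


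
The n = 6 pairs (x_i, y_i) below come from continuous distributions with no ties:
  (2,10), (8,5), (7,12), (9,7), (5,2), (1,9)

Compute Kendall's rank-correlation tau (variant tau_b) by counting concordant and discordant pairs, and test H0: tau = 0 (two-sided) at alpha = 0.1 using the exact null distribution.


Step 1: Enumerate the 15 unordered pairs (i,j) with i<j and classify each by sign(x_j-x_i) * sign(y_j-y_i).
  (1,2):dx=+6,dy=-5->D; (1,3):dx=+5,dy=+2->C; (1,4):dx=+7,dy=-3->D; (1,5):dx=+3,dy=-8->D
  (1,6):dx=-1,dy=-1->C; (2,3):dx=-1,dy=+7->D; (2,4):dx=+1,dy=+2->C; (2,5):dx=-3,dy=-3->C
  (2,6):dx=-7,dy=+4->D; (3,4):dx=+2,dy=-5->D; (3,5):dx=-2,dy=-10->C; (3,6):dx=-6,dy=-3->C
  (4,5):dx=-4,dy=-5->C; (4,6):dx=-8,dy=+2->D; (5,6):dx=-4,dy=+7->D
Step 2: C = 7, D = 8, total pairs = 15.
Step 3: tau = (C - D)/(n(n-1)/2) = (7 - 8)/15 = -0.066667.
Step 4: Exact two-sided p-value (enumerate n! = 720 permutations of y under H0): p = 1.000000.
Step 5: alpha = 0.1. fail to reject H0.

tau_b = -0.0667 (C=7, D=8), p = 1.000000, fail to reject H0.


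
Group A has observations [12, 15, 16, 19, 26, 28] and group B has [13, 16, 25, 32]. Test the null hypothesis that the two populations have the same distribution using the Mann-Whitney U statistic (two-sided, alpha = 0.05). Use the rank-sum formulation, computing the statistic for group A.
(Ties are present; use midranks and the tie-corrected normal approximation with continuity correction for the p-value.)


Step 1: Combine and sort all 10 observations; assign midranks.
sorted (value, group): (12,X), (13,Y), (15,X), (16,X), (16,Y), (19,X), (25,Y), (26,X), (28,X), (32,Y)
ranks: 12->1, 13->2, 15->3, 16->4.5, 16->4.5, 19->6, 25->7, 26->8, 28->9, 32->10
Step 2: Rank sum for X: R1 = 1 + 3 + 4.5 + 6 + 8 + 9 = 31.5.
Step 3: U_X = R1 - n1(n1+1)/2 = 31.5 - 6*7/2 = 31.5 - 21 = 10.5.
       U_Y = n1*n2 - U_X = 24 - 10.5 = 13.5.
Step 4: Ties are present, so use the tie-corrected normal approximation (with continuity correction) for the p-value.
Step 5: p-value = 0.830664; compare to alpha = 0.05. fail to reject H0.

U_X = 10.5, p = 0.830664, fail to reject H0 at alpha = 0.05.


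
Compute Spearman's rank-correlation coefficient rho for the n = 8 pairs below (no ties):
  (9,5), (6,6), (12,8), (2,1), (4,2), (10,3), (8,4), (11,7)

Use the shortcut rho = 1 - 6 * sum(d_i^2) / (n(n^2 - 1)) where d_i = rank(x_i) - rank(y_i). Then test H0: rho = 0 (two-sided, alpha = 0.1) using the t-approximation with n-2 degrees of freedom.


Step 1: Rank x and y separately (midranks; no ties here).
rank(x): 9->5, 6->3, 12->8, 2->1, 4->2, 10->6, 8->4, 11->7
rank(y): 5->5, 6->6, 8->8, 1->1, 2->2, 3->3, 4->4, 7->7
Step 2: d_i = R_x(i) - R_y(i); compute d_i^2.
  (5-5)^2=0, (3-6)^2=9, (8-8)^2=0, (1-1)^2=0, (2-2)^2=0, (6-3)^2=9, (4-4)^2=0, (7-7)^2=0
sum(d^2) = 18.
Step 3: rho = 1 - 6*18 / (8*(8^2 - 1)) = 1 - 108/504 = 0.785714.
Step 4: Under H0, t = rho * sqrt((n-2)/(1-rho^2)) = 3.1113 ~ t(6).
Step 5: Two-sided p-value from the t-distribution with 6 df = 0.020815.
Step 6: alpha = 0.1. reject H0.

rho = 0.7857, p = 0.020815, reject H0 at alpha = 0.1.


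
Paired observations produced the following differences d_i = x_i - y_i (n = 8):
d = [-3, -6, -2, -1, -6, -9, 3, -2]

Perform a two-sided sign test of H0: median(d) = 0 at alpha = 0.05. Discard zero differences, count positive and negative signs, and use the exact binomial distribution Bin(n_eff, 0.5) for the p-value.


Step 1: Discard zero differences. Original n = 8; n_eff = number of nonzero differences = 8.
Nonzero differences (with sign): -3, -6, -2, -1, -6, -9, +3, -2
Step 2: Count signs: positive = 1, negative = 7.
Step 3: Under H0: P(positive) = 0.5, so the number of positives S ~ Bin(8, 0.5).
Step 4: Two-sided exact p-value = sum of Bin(8,0.5) probabilities at or below the observed probability = 0.070312.
Step 5: alpha = 0.05. fail to reject H0.

n_eff = 8, pos = 1, neg = 7, p = 0.070312, fail to reject H0.


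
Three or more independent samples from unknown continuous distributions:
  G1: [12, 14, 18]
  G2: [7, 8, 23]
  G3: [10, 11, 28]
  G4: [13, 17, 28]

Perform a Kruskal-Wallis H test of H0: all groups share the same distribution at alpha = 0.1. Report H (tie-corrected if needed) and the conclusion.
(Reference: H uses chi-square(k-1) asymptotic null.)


Step 1: Combine all N = 12 observations and assign midranks.
sorted (value, group, rank): (7,G2,1), (8,G2,2), (10,G3,3), (11,G3,4), (12,G1,5), (13,G4,6), (14,G1,7), (17,G4,8), (18,G1,9), (23,G2,10), (28,G3,11.5), (28,G4,11.5)
Step 2: Sum ranks within each group.
R_1 = 21 (n_1 = 3)
R_2 = 13 (n_2 = 3)
R_3 = 18.5 (n_3 = 3)
R_4 = 25.5 (n_4 = 3)
Step 3: H = 12/(N(N+1)) * sum(R_i^2/n_i) - 3(N+1)
     = 12/(12*13) * (21^2/3 + 13^2/3 + 18.5^2/3 + 25.5^2/3) - 3*13
     = 0.076923 * 534.167 - 39
     = 2.089744.
Step 4: Ties present; correction factor C = 1 - 6/(12^3 - 12) = 0.996503. Corrected H = 2.089744 / 0.996503 = 2.097076.
Step 5: Under H0, H ~ chi^2(3); p-value = 0.552505.
Step 6: alpha = 0.1. fail to reject H0.

H = 2.0971, df = 3, p = 0.552505, fail to reject H0.


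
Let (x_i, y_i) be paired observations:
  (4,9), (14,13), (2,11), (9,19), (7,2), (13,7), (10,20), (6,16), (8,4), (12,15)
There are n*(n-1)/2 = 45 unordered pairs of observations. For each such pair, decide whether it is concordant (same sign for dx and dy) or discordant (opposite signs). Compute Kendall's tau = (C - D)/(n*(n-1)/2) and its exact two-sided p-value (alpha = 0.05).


Step 1: Enumerate the 45 unordered pairs (i,j) with i<j and classify each by sign(x_j-x_i) * sign(y_j-y_i).
  (1,2):dx=+10,dy=+4->C; (1,3):dx=-2,dy=+2->D; (1,4):dx=+5,dy=+10->C; (1,5):dx=+3,dy=-7->D
  (1,6):dx=+9,dy=-2->D; (1,7):dx=+6,dy=+11->C; (1,8):dx=+2,dy=+7->C; (1,9):dx=+4,dy=-5->D
  (1,10):dx=+8,dy=+6->C; (2,3):dx=-12,dy=-2->C; (2,4):dx=-5,dy=+6->D; (2,5):dx=-7,dy=-11->C
  (2,6):dx=-1,dy=-6->C; (2,7):dx=-4,dy=+7->D; (2,8):dx=-8,dy=+3->D; (2,9):dx=-6,dy=-9->C
  (2,10):dx=-2,dy=+2->D; (3,4):dx=+7,dy=+8->C; (3,5):dx=+5,dy=-9->D; (3,6):dx=+11,dy=-4->D
  (3,7):dx=+8,dy=+9->C; (3,8):dx=+4,dy=+5->C; (3,9):dx=+6,dy=-7->D; (3,10):dx=+10,dy=+4->C
  (4,5):dx=-2,dy=-17->C; (4,6):dx=+4,dy=-12->D; (4,7):dx=+1,dy=+1->C; (4,8):dx=-3,dy=-3->C
  (4,9):dx=-1,dy=-15->C; (4,10):dx=+3,dy=-4->D; (5,6):dx=+6,dy=+5->C; (5,7):dx=+3,dy=+18->C
  (5,8):dx=-1,dy=+14->D; (5,9):dx=+1,dy=+2->C; (5,10):dx=+5,dy=+13->C; (6,7):dx=-3,dy=+13->D
  (6,8):dx=-7,dy=+9->D; (6,9):dx=-5,dy=-3->C; (6,10):dx=-1,dy=+8->D; (7,8):dx=-4,dy=-4->C
  (7,9):dx=-2,dy=-16->C; (7,10):dx=+2,dy=-5->D; (8,9):dx=+2,dy=-12->D; (8,10):dx=+6,dy=-1->D
  (9,10):dx=+4,dy=+11->C
Step 2: C = 25, D = 20, total pairs = 45.
Step 3: tau = (C - D)/(n(n-1)/2) = (25 - 20)/45 = 0.111111.
Step 4: Exact two-sided p-value (enumerate n! = 3628800 permutations of y under H0): p = 0.727490.
Step 5: alpha = 0.05. fail to reject H0.

tau_b = 0.1111 (C=25, D=20), p = 0.727490, fail to reject H0.


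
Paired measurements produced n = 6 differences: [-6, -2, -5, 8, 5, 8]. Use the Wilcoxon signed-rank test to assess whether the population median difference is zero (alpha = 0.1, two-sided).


Step 1: Drop any zero differences (none here) and take |d_i|.
|d| = [6, 2, 5, 8, 5, 8]
Step 2: Midrank |d_i| (ties get averaged ranks).
ranks: |6|->4, |2|->1, |5|->2.5, |8|->5.5, |5|->2.5, |8|->5.5
Step 3: Attach original signs; sum ranks with positive sign and with negative sign.
W+ = 5.5 + 2.5 + 5.5 = 13.5
W- = 4 + 1 + 2.5 = 7.5
(Check: W+ + W- = 21 should equal n(n+1)/2 = 21.)
Step 4: Test statistic W = min(W+, W-) = 7.5.
Step 5: Ties in |d|, so use the tie-corrected normal approximation.
        E[W] = n(n+1)/4 = 6*7/4 = 10.5.
        Tie groups: |d|=5 (t=2), |d|=8 (t=2); sum(t^3 - t) = 12.
        Var[W] = n(n+1)(2n+1)/24 - sum(t^3-t)/48 = 546/24 - 12/48 = 22.5.
        z = (W - E[W]) / sqrt(Var[W]) = (7.5 - 10.5) / 4.7434 = -0.6325.
        Two-sided p = 2*Phi(z) = 0.527089.
Step 6: alpha = 0.1. fail to reject H0.

W+ = 13.5, W- = 7.5, W = min = 7.5, p = 0.527089, fail to reject H0.


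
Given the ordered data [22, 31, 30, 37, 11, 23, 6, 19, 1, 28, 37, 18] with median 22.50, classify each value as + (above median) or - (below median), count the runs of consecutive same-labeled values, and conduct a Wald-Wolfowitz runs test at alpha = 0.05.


Step 1: Compute median = 22.50; label A = above, B = below.
Labels in order: BAAABABBBAAB  (n_A = 6, n_B = 6)
Step 2: Count runs R = 7.
Step 3: Under H0 (random ordering), E[R] = 2*n_A*n_B/(n_A+n_B) + 1 = 2*6*6/12 + 1 = 7.0000.
        Var[R] = 2*n_A*n_B*(2*n_A*n_B - n_A - n_B) / ((n_A+n_B)^2 * (n_A+n_B-1)) = 4320/1584 = 2.7273.
        SD[R] = 1.6514.
Step 4: R = E[R], so z = 0 with no continuity correction.
Step 5: Two-sided p-value via normal approximation = 2*(1 - Phi(|z|)) = 1.000000.
Step 6: alpha = 0.05. fail to reject H0.

R = 7, z = 0.0000, p = 1.000000, fail to reject H0.


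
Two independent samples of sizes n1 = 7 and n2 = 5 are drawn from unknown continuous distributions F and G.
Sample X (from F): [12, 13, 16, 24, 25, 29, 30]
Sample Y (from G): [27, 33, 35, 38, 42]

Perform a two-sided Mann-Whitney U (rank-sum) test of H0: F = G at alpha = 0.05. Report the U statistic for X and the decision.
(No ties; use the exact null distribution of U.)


Step 1: Combine and sort all 12 observations; assign midranks.
sorted (value, group): (12,X), (13,X), (16,X), (24,X), (25,X), (27,Y), (29,X), (30,X), (33,Y), (35,Y), (38,Y), (42,Y)
ranks: 12->1, 13->2, 16->3, 24->4, 25->5, 27->6, 29->7, 30->8, 33->9, 35->10, 38->11, 42->12
Step 2: Rank sum for X: R1 = 1 + 2 + 3 + 4 + 5 + 7 + 8 = 30.
Step 3: U_X = R1 - n1(n1+1)/2 = 30 - 7*8/2 = 30 - 28 = 2.
       U_Y = n1*n2 - U_X = 35 - 2 = 33.
Step 4: No ties, so the exact null distribution of U (based on enumerating the C(12,7) = 792 equally likely rank assignments) gives the two-sided p-value.
Step 5: p-value = 0.010101; compare to alpha = 0.05. reject H0.

U_X = 2, p = 0.010101, reject H0 at alpha = 0.05.


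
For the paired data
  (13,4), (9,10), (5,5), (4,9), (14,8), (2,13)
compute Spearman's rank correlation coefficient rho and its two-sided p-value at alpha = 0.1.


Step 1: Rank x and y separately (midranks; no ties here).
rank(x): 13->5, 9->4, 5->3, 4->2, 14->6, 2->1
rank(y): 4->1, 10->5, 5->2, 9->4, 8->3, 13->6
Step 2: d_i = R_x(i) - R_y(i); compute d_i^2.
  (5-1)^2=16, (4-5)^2=1, (3-2)^2=1, (2-4)^2=4, (6-3)^2=9, (1-6)^2=25
sum(d^2) = 56.
Step 3: rho = 1 - 6*56 / (6*(6^2 - 1)) = 1 - 336/210 = -0.600000.
Step 4: Under H0, t = rho * sqrt((n-2)/(1-rho^2)) = -1.5000 ~ t(4).
Step 5: Two-sided p-value from the t-distribution with 4 df = 0.208000.
Step 6: alpha = 0.1. fail to reject H0.

rho = -0.6000, p = 0.208000, fail to reject H0 at alpha = 0.1.


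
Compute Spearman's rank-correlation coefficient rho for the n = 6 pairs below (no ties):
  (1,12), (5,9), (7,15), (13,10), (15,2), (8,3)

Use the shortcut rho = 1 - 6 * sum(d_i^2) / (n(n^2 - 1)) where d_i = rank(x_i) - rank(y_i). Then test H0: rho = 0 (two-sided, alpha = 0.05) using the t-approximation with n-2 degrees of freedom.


Step 1: Rank x and y separately (midranks; no ties here).
rank(x): 1->1, 5->2, 7->3, 13->5, 15->6, 8->4
rank(y): 12->5, 9->3, 15->6, 10->4, 2->1, 3->2
Step 2: d_i = R_x(i) - R_y(i); compute d_i^2.
  (1-5)^2=16, (2-3)^2=1, (3-6)^2=9, (5-4)^2=1, (6-1)^2=25, (4-2)^2=4
sum(d^2) = 56.
Step 3: rho = 1 - 6*56 / (6*(6^2 - 1)) = 1 - 336/210 = -0.600000.
Step 4: Under H0, t = rho * sqrt((n-2)/(1-rho^2)) = -1.5000 ~ t(4).
Step 5: Two-sided p-value from the t-distribution with 4 df = 0.208000.
Step 6: alpha = 0.05. fail to reject H0.

rho = -0.6000, p = 0.208000, fail to reject H0 at alpha = 0.05.


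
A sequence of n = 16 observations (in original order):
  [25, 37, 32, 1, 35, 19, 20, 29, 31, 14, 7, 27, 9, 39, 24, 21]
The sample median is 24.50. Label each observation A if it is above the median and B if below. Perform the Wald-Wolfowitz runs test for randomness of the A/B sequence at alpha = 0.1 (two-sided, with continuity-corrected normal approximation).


Step 1: Compute median = 24.50; label A = above, B = below.
Labels in order: AAABABBAABBABABB  (n_A = 8, n_B = 8)
Step 2: Count runs R = 10.
Step 3: Under H0 (random ordering), E[R] = 2*n_A*n_B/(n_A+n_B) + 1 = 2*8*8/16 + 1 = 9.0000.
        Var[R] = 2*n_A*n_B*(2*n_A*n_B - n_A - n_B) / ((n_A+n_B)^2 * (n_A+n_B-1)) = 14336/3840 = 3.7333.
        SD[R] = 1.9322.
Step 4: Continuity-corrected z = (R - 0.5 - E[R]) / SD[R] = (10 - 0.5 - 9.0000) / 1.9322 = 0.2588.
Step 5: Two-sided p-value via normal approximation = 2*(1 - Phi(|z|)) = 0.795809.
Step 6: alpha = 0.1. fail to reject H0.

R = 10, z = 0.2588, p = 0.795809, fail to reject H0.


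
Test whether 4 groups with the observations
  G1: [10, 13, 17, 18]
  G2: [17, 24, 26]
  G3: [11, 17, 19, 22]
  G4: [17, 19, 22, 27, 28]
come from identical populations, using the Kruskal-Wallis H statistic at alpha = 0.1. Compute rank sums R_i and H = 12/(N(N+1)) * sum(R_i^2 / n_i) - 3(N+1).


Step 1: Combine all N = 16 observations and assign midranks.
sorted (value, group, rank): (10,G1,1), (11,G3,2), (13,G1,3), (17,G1,5.5), (17,G2,5.5), (17,G3,5.5), (17,G4,5.5), (18,G1,8), (19,G3,9.5), (19,G4,9.5), (22,G3,11.5), (22,G4,11.5), (24,G2,13), (26,G2,14), (27,G4,15), (28,G4,16)
Step 2: Sum ranks within each group.
R_1 = 17.5 (n_1 = 4)
R_2 = 32.5 (n_2 = 3)
R_3 = 28.5 (n_3 = 4)
R_4 = 57.5 (n_4 = 5)
Step 3: H = 12/(N(N+1)) * sum(R_i^2/n_i) - 3(N+1)
     = 12/(16*17) * (17.5^2/4 + 32.5^2/3 + 28.5^2/4 + 57.5^2/5) - 3*17
     = 0.044118 * 1292.96 - 51
     = 6.042279.
Step 4: Ties present; correction factor C = 1 - 72/(16^3 - 16) = 0.982353. Corrected H = 6.042279 / 0.982353 = 6.150823.
Step 5: Under H0, H ~ chi^2(3); p-value = 0.104499.
Step 6: alpha = 0.1. fail to reject H0.

H = 6.1508, df = 3, p = 0.104499, fail to reject H0.


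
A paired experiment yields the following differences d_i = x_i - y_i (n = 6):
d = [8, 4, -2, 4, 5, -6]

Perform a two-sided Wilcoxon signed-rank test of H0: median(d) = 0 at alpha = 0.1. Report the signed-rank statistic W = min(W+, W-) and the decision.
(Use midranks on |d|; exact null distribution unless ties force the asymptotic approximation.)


Step 1: Drop any zero differences (none here) and take |d_i|.
|d| = [8, 4, 2, 4, 5, 6]
Step 2: Midrank |d_i| (ties get averaged ranks).
ranks: |8|->6, |4|->2.5, |2|->1, |4|->2.5, |5|->4, |6|->5
Step 3: Attach original signs; sum ranks with positive sign and with negative sign.
W+ = 6 + 2.5 + 2.5 + 4 = 15
W- = 1 + 5 = 6
(Check: W+ + W- = 21 should equal n(n+1)/2 = 21.)
Step 4: Test statistic W = min(W+, W-) = 6.
Step 5: Ties in |d|, so use the tie-corrected normal approximation.
        E[W] = n(n+1)/4 = 6*7/4 = 10.5.
        Tie groups: |d|=4 (t=2); sum(t^3 - t) = 6.
        Var[W] = n(n+1)(2n+1)/24 - sum(t^3-t)/48 = 546/24 - 6/48 = 22.625.
        z = (W - E[W]) / sqrt(Var[W]) = (6 - 10.5) / 4.7566 = -0.9461.
        Two-sided p = 2*Phi(z) = 0.344118.
Step 6: alpha = 0.1. fail to reject H0.

W+ = 15, W- = 6, W = min = 6, p = 0.344118, fail to reject H0.


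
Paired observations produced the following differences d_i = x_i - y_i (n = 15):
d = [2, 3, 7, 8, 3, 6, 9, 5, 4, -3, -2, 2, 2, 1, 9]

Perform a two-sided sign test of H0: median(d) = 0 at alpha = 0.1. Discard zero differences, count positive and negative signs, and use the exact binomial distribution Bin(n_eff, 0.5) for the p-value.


Step 1: Discard zero differences. Original n = 15; n_eff = number of nonzero differences = 15.
Nonzero differences (with sign): +2, +3, +7, +8, +3, +6, +9, +5, +4, -3, -2, +2, +2, +1, +9
Step 2: Count signs: positive = 13, negative = 2.
Step 3: Under H0: P(positive) = 0.5, so the number of positives S ~ Bin(15, 0.5).
Step 4: Two-sided exact p-value = sum of Bin(15,0.5) probabilities at or below the observed probability = 0.007385.
Step 5: alpha = 0.1. reject H0.

n_eff = 15, pos = 13, neg = 2, p = 0.007385, reject H0.


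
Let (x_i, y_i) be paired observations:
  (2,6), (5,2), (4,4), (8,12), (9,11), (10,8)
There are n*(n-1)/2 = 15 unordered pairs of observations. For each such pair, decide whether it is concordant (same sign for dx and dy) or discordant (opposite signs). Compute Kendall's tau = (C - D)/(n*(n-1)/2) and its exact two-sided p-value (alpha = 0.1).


Step 1: Enumerate the 15 unordered pairs (i,j) with i<j and classify each by sign(x_j-x_i) * sign(y_j-y_i).
  (1,2):dx=+3,dy=-4->D; (1,3):dx=+2,dy=-2->D; (1,4):dx=+6,dy=+6->C; (1,5):dx=+7,dy=+5->C
  (1,6):dx=+8,dy=+2->C; (2,3):dx=-1,dy=+2->D; (2,4):dx=+3,dy=+10->C; (2,5):dx=+4,dy=+9->C
  (2,6):dx=+5,dy=+6->C; (3,4):dx=+4,dy=+8->C; (3,5):dx=+5,dy=+7->C; (3,6):dx=+6,dy=+4->C
  (4,5):dx=+1,dy=-1->D; (4,6):dx=+2,dy=-4->D; (5,6):dx=+1,dy=-3->D
Step 2: C = 9, D = 6, total pairs = 15.
Step 3: tau = (C - D)/(n(n-1)/2) = (9 - 6)/15 = 0.200000.
Step 4: Exact two-sided p-value (enumerate n! = 720 permutations of y under H0): p = 0.719444.
Step 5: alpha = 0.1. fail to reject H0.

tau_b = 0.2000 (C=9, D=6), p = 0.719444, fail to reject H0.


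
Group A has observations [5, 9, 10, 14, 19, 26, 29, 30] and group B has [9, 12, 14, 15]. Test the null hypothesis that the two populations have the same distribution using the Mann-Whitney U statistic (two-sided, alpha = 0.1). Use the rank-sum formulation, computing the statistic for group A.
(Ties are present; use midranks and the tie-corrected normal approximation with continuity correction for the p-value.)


Step 1: Combine and sort all 12 observations; assign midranks.
sorted (value, group): (5,X), (9,X), (9,Y), (10,X), (12,Y), (14,X), (14,Y), (15,Y), (19,X), (26,X), (29,X), (30,X)
ranks: 5->1, 9->2.5, 9->2.5, 10->4, 12->5, 14->6.5, 14->6.5, 15->8, 19->9, 26->10, 29->11, 30->12
Step 2: Rank sum for X: R1 = 1 + 2.5 + 4 + 6.5 + 9 + 10 + 11 + 12 = 56.
Step 3: U_X = R1 - n1(n1+1)/2 = 56 - 8*9/2 = 56 - 36 = 20.
       U_Y = n1*n2 - U_X = 32 - 20 = 12.
Step 4: Ties are present, so use the tie-corrected normal approximation (with continuity correction) for the p-value.
Step 5: p-value = 0.550818; compare to alpha = 0.1. fail to reject H0.

U_X = 20, p = 0.550818, fail to reject H0 at alpha = 0.1.


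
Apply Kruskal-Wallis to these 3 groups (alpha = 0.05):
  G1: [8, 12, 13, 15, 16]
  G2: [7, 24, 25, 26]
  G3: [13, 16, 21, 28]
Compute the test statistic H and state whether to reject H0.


Step 1: Combine all N = 13 observations and assign midranks.
sorted (value, group, rank): (7,G2,1), (8,G1,2), (12,G1,3), (13,G1,4.5), (13,G3,4.5), (15,G1,6), (16,G1,7.5), (16,G3,7.5), (21,G3,9), (24,G2,10), (25,G2,11), (26,G2,12), (28,G3,13)
Step 2: Sum ranks within each group.
R_1 = 23 (n_1 = 5)
R_2 = 34 (n_2 = 4)
R_3 = 34 (n_3 = 4)
Step 3: H = 12/(N(N+1)) * sum(R_i^2/n_i) - 3(N+1)
     = 12/(13*14) * (23^2/5 + 34^2/4 + 34^2/4) - 3*14
     = 0.065934 * 683.8 - 42
     = 3.085714.
Step 4: Ties present; correction factor C = 1 - 12/(13^3 - 13) = 0.994505. Corrected H = 3.085714 / 0.994505 = 3.102762.
Step 5: Under H0, H ~ chi^2(2); p-value = 0.211955.
Step 6: alpha = 0.05. fail to reject H0.

H = 3.1028, df = 2, p = 0.211955, fail to reject H0.


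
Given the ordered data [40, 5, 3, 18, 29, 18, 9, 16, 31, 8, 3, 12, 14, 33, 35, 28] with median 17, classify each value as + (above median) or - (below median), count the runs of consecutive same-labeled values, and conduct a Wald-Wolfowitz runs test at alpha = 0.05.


Step 1: Compute median = 17; label A = above, B = below.
Labels in order: ABBAAABBABBBBAAA  (n_A = 8, n_B = 8)
Step 2: Count runs R = 7.
Step 3: Under H0 (random ordering), E[R] = 2*n_A*n_B/(n_A+n_B) + 1 = 2*8*8/16 + 1 = 9.0000.
        Var[R] = 2*n_A*n_B*(2*n_A*n_B - n_A - n_B) / ((n_A+n_B)^2 * (n_A+n_B-1)) = 14336/3840 = 3.7333.
        SD[R] = 1.9322.
Step 4: Continuity-corrected z = (R + 0.5 - E[R]) / SD[R] = (7 + 0.5 - 9.0000) / 1.9322 = -0.7763.
Step 5: Two-sided p-value via normal approximation = 2*(1 - Phi(|z|)) = 0.437558.
Step 6: alpha = 0.05. fail to reject H0.

R = 7, z = -0.7763, p = 0.437558, fail to reject H0.


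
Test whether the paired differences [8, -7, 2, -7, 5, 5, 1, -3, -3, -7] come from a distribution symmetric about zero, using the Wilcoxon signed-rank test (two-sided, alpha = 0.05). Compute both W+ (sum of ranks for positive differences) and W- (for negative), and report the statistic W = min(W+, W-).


Step 1: Drop any zero differences (none here) and take |d_i|.
|d| = [8, 7, 2, 7, 5, 5, 1, 3, 3, 7]
Step 2: Midrank |d_i| (ties get averaged ranks).
ranks: |8|->10, |7|->8, |2|->2, |7|->8, |5|->5.5, |5|->5.5, |1|->1, |3|->3.5, |3|->3.5, |7|->8
Step 3: Attach original signs; sum ranks with positive sign and with negative sign.
W+ = 10 + 2 + 5.5 + 5.5 + 1 = 24
W- = 8 + 8 + 3.5 + 3.5 + 8 = 31
(Check: W+ + W- = 55 should equal n(n+1)/2 = 55.)
Step 4: Test statistic W = min(W+, W-) = 24.
Step 5: Ties in |d|, so use the tie-corrected normal approximation.
        E[W] = n(n+1)/4 = 10*11/4 = 27.5.
        Tie groups: |d|=3 (t=2), |d|=5 (t=2), |d|=7 (t=3); sum(t^3 - t) = 36.
        Var[W] = n(n+1)(2n+1)/24 - sum(t^3-t)/48 = 2310/24 - 36/48 = 95.5.
        z = (W - E[W]) / sqrt(Var[W]) = (24 - 27.5) / 9.7724 = -0.3582.
        Two-sided p = 2*Phi(z) = 0.720230.
Step 6: alpha = 0.05. fail to reject H0.

W+ = 24, W- = 31, W = min = 24, p = 0.720230, fail to reject H0.


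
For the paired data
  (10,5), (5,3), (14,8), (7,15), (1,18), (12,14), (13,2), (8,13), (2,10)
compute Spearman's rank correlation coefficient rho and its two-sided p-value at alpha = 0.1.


Step 1: Rank x and y separately (midranks; no ties here).
rank(x): 10->6, 5->3, 14->9, 7->4, 1->1, 12->7, 13->8, 8->5, 2->2
rank(y): 5->3, 3->2, 8->4, 15->8, 18->9, 14->7, 2->1, 13->6, 10->5
Step 2: d_i = R_x(i) - R_y(i); compute d_i^2.
  (6-3)^2=9, (3-2)^2=1, (9-4)^2=25, (4-8)^2=16, (1-9)^2=64, (7-7)^2=0, (8-1)^2=49, (5-6)^2=1, (2-5)^2=9
sum(d^2) = 174.
Step 3: rho = 1 - 6*174 / (9*(9^2 - 1)) = 1 - 1044/720 = -0.450000.
Step 4: Under H0, t = rho * sqrt((n-2)/(1-rho^2)) = -1.3332 ~ t(7).
Step 5: Two-sided p-value from the t-distribution with 7 df = 0.224216.
Step 6: alpha = 0.1. fail to reject H0.

rho = -0.4500, p = 0.224216, fail to reject H0 at alpha = 0.1.


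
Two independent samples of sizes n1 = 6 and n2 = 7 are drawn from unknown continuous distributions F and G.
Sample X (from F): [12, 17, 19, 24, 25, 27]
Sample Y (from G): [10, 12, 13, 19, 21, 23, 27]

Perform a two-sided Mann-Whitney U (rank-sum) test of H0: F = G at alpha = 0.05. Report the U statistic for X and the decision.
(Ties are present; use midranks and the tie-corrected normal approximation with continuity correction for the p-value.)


Step 1: Combine and sort all 13 observations; assign midranks.
sorted (value, group): (10,Y), (12,X), (12,Y), (13,Y), (17,X), (19,X), (19,Y), (21,Y), (23,Y), (24,X), (25,X), (27,X), (27,Y)
ranks: 10->1, 12->2.5, 12->2.5, 13->4, 17->5, 19->6.5, 19->6.5, 21->8, 23->9, 24->10, 25->11, 27->12.5, 27->12.5
Step 2: Rank sum for X: R1 = 2.5 + 5 + 6.5 + 10 + 11 + 12.5 = 47.5.
Step 3: U_X = R1 - n1(n1+1)/2 = 47.5 - 6*7/2 = 47.5 - 21 = 26.5.
       U_Y = n1*n2 - U_X = 42 - 26.5 = 15.5.
Step 4: Ties are present, so use the tie-corrected normal approximation (with continuity correction) for the p-value.
Step 5: p-value = 0.473221; compare to alpha = 0.05. fail to reject H0.

U_X = 26.5, p = 0.473221, fail to reject H0 at alpha = 0.05.


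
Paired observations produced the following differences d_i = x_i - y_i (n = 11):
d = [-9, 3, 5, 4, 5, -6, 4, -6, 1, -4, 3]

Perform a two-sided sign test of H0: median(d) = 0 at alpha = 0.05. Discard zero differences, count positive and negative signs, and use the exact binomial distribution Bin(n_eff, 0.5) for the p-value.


Step 1: Discard zero differences. Original n = 11; n_eff = number of nonzero differences = 11.
Nonzero differences (with sign): -9, +3, +5, +4, +5, -6, +4, -6, +1, -4, +3
Step 2: Count signs: positive = 7, negative = 4.
Step 3: Under H0: P(positive) = 0.5, so the number of positives S ~ Bin(11, 0.5).
Step 4: Two-sided exact p-value = sum of Bin(11,0.5) probabilities at or below the observed probability = 0.548828.
Step 5: alpha = 0.05. fail to reject H0.

n_eff = 11, pos = 7, neg = 4, p = 0.548828, fail to reject H0.


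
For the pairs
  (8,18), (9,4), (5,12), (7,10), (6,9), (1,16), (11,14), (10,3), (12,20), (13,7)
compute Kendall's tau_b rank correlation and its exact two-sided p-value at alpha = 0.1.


Step 1: Enumerate the 45 unordered pairs (i,j) with i<j and classify each by sign(x_j-x_i) * sign(y_j-y_i).
  (1,2):dx=+1,dy=-14->D; (1,3):dx=-3,dy=-6->C; (1,4):dx=-1,dy=-8->C; (1,5):dx=-2,dy=-9->C
  (1,6):dx=-7,dy=-2->C; (1,7):dx=+3,dy=-4->D; (1,8):dx=+2,dy=-15->D; (1,9):dx=+4,dy=+2->C
  (1,10):dx=+5,dy=-11->D; (2,3):dx=-4,dy=+8->D; (2,4):dx=-2,dy=+6->D; (2,5):dx=-3,dy=+5->D
  (2,6):dx=-8,dy=+12->D; (2,7):dx=+2,dy=+10->C; (2,8):dx=+1,dy=-1->D; (2,9):dx=+3,dy=+16->C
  (2,10):dx=+4,dy=+3->C; (3,4):dx=+2,dy=-2->D; (3,5):dx=+1,dy=-3->D; (3,6):dx=-4,dy=+4->D
  (3,7):dx=+6,dy=+2->C; (3,8):dx=+5,dy=-9->D; (3,9):dx=+7,dy=+8->C; (3,10):dx=+8,dy=-5->D
  (4,5):dx=-1,dy=-1->C; (4,6):dx=-6,dy=+6->D; (4,7):dx=+4,dy=+4->C; (4,8):dx=+3,dy=-7->D
  (4,9):dx=+5,dy=+10->C; (4,10):dx=+6,dy=-3->D; (5,6):dx=-5,dy=+7->D; (5,7):dx=+5,dy=+5->C
  (5,8):dx=+4,dy=-6->D; (5,9):dx=+6,dy=+11->C; (5,10):dx=+7,dy=-2->D; (6,7):dx=+10,dy=-2->D
  (6,8):dx=+9,dy=-13->D; (6,9):dx=+11,dy=+4->C; (6,10):dx=+12,dy=-9->D; (7,8):dx=-1,dy=-11->C
  (7,9):dx=+1,dy=+6->C; (7,10):dx=+2,dy=-7->D; (8,9):dx=+2,dy=+17->C; (8,10):dx=+3,dy=+4->C
  (9,10):dx=+1,dy=-13->D
Step 2: C = 20, D = 25, total pairs = 45.
Step 3: tau = (C - D)/(n(n-1)/2) = (20 - 25)/45 = -0.111111.
Step 4: Exact two-sided p-value (enumerate n! = 3628800 permutations of y under H0): p = 0.727490.
Step 5: alpha = 0.1. fail to reject H0.

tau_b = -0.1111 (C=20, D=25), p = 0.727490, fail to reject H0.


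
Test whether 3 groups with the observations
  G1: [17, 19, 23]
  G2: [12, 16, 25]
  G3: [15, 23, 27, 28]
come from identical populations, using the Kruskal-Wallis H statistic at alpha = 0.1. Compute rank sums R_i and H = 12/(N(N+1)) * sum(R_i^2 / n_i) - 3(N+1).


Step 1: Combine all N = 10 observations and assign midranks.
sorted (value, group, rank): (12,G2,1), (15,G3,2), (16,G2,3), (17,G1,4), (19,G1,5), (23,G1,6.5), (23,G3,6.5), (25,G2,8), (27,G3,9), (28,G3,10)
Step 2: Sum ranks within each group.
R_1 = 15.5 (n_1 = 3)
R_2 = 12 (n_2 = 3)
R_3 = 27.5 (n_3 = 4)
Step 3: H = 12/(N(N+1)) * sum(R_i^2/n_i) - 3(N+1)
     = 12/(10*11) * (15.5^2/3 + 12^2/3 + 27.5^2/4) - 3*11
     = 0.109091 * 317.146 - 33
     = 1.597727.
Step 4: Ties present; correction factor C = 1 - 6/(10^3 - 10) = 0.993939. Corrected H = 1.597727 / 0.993939 = 1.607470.
Step 5: Under H0, H ~ chi^2(2); p-value = 0.447654.
Step 6: alpha = 0.1. fail to reject H0.

H = 1.6075, df = 2, p = 0.447654, fail to reject H0.


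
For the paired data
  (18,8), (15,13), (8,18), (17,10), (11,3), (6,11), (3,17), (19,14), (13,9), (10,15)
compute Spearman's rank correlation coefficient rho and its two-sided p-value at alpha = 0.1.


Step 1: Rank x and y separately (midranks; no ties here).
rank(x): 18->9, 15->7, 8->3, 17->8, 11->5, 6->2, 3->1, 19->10, 13->6, 10->4
rank(y): 8->2, 13->6, 18->10, 10->4, 3->1, 11->5, 17->9, 14->7, 9->3, 15->8
Step 2: d_i = R_x(i) - R_y(i); compute d_i^2.
  (9-2)^2=49, (7-6)^2=1, (3-10)^2=49, (8-4)^2=16, (5-1)^2=16, (2-5)^2=9, (1-9)^2=64, (10-7)^2=9, (6-3)^2=9, (4-8)^2=16
sum(d^2) = 238.
Step 3: rho = 1 - 6*238 / (10*(10^2 - 1)) = 1 - 1428/990 = -0.442424.
Step 4: Under H0, t = rho * sqrt((n-2)/(1-rho^2)) = -1.3954 ~ t(8).
Step 5: Two-sided p-value from the t-distribution with 8 df = 0.200423.
Step 6: alpha = 0.1. fail to reject H0.

rho = -0.4424, p = 0.200423, fail to reject H0 at alpha = 0.1.


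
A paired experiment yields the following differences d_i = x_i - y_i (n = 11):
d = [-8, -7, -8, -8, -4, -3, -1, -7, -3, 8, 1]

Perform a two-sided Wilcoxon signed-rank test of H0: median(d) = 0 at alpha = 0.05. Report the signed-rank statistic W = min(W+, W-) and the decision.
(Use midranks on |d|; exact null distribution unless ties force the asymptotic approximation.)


Step 1: Drop any zero differences (none here) and take |d_i|.
|d| = [8, 7, 8, 8, 4, 3, 1, 7, 3, 8, 1]
Step 2: Midrank |d_i| (ties get averaged ranks).
ranks: |8|->9.5, |7|->6.5, |8|->9.5, |8|->9.5, |4|->5, |3|->3.5, |1|->1.5, |7|->6.5, |3|->3.5, |8|->9.5, |1|->1.5
Step 3: Attach original signs; sum ranks with positive sign and with negative sign.
W+ = 9.5 + 1.5 = 11
W- = 9.5 + 6.5 + 9.5 + 9.5 + 5 + 3.5 + 1.5 + 6.5 + 3.5 = 55
(Check: W+ + W- = 66 should equal n(n+1)/2 = 66.)
Step 4: Test statistic W = min(W+, W-) = 11.
Step 5: Ties in |d|, so use the tie-corrected normal approximation.
        E[W] = n(n+1)/4 = 11*12/4 = 33.
        Tie groups: |d|=1 (t=2), |d|=3 (t=2), |d|=7 (t=2), |d|=8 (t=4); sum(t^3 - t) = 78.
        Var[W] = n(n+1)(2n+1)/24 - sum(t^3-t)/48 = 3036/24 - 78/48 = 124.875.
        z = (W - E[W]) / sqrt(Var[W]) = (11 - 33) / 11.1747 = -1.9687.
        Two-sided p = 2*Phi(z) = 0.048985.
Step 6: alpha = 0.05. reject H0.

W+ = 11, W- = 55, W = min = 11, p = 0.048985, reject H0.


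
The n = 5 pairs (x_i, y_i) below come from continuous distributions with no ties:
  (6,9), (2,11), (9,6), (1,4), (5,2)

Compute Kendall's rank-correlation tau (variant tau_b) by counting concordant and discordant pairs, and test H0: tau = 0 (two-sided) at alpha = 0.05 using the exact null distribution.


Step 1: Enumerate the 10 unordered pairs (i,j) with i<j and classify each by sign(x_j-x_i) * sign(y_j-y_i).
  (1,2):dx=-4,dy=+2->D; (1,3):dx=+3,dy=-3->D; (1,4):dx=-5,dy=-5->C; (1,5):dx=-1,dy=-7->C
  (2,3):dx=+7,dy=-5->D; (2,4):dx=-1,dy=-7->C; (2,5):dx=+3,dy=-9->D; (3,4):dx=-8,dy=-2->C
  (3,5):dx=-4,dy=-4->C; (4,5):dx=+4,dy=-2->D
Step 2: C = 5, D = 5, total pairs = 10.
Step 3: tau = (C - D)/(n(n-1)/2) = (5 - 5)/10 = 0.000000.
Step 4: Exact two-sided p-value (enumerate n! = 120 permutations of y under H0): p = 1.000000.
Step 5: alpha = 0.05. fail to reject H0.

tau_b = 0.0000 (C=5, D=5), p = 1.000000, fail to reject H0.


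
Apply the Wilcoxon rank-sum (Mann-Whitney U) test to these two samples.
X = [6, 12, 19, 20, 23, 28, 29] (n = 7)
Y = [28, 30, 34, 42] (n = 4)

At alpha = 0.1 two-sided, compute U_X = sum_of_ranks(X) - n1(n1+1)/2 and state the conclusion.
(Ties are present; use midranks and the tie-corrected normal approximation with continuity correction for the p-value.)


Step 1: Combine and sort all 11 observations; assign midranks.
sorted (value, group): (6,X), (12,X), (19,X), (20,X), (23,X), (28,X), (28,Y), (29,X), (30,Y), (34,Y), (42,Y)
ranks: 6->1, 12->2, 19->3, 20->4, 23->5, 28->6.5, 28->6.5, 29->8, 30->9, 34->10, 42->11
Step 2: Rank sum for X: R1 = 1 + 2 + 3 + 4 + 5 + 6.5 + 8 = 29.5.
Step 3: U_X = R1 - n1(n1+1)/2 = 29.5 - 7*8/2 = 29.5 - 28 = 1.5.
       U_Y = n1*n2 - U_X = 28 - 1.5 = 26.5.
Step 4: Ties are present, so use the tie-corrected normal approximation (with continuity correction) for the p-value.
Step 5: p-value = 0.023029; compare to alpha = 0.1. reject H0.

U_X = 1.5, p = 0.023029, reject H0 at alpha = 0.1.
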